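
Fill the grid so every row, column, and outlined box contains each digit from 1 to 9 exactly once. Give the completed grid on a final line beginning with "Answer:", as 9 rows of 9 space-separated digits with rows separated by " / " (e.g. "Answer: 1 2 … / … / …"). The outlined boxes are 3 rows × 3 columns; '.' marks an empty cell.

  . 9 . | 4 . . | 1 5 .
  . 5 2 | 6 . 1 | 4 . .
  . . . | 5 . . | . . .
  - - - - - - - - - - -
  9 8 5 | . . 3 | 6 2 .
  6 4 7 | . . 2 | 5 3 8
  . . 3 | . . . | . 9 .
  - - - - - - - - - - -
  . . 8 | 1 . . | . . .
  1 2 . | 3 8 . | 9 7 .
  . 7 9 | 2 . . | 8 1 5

Step 1. [r7c8∈{4,6}] r7c8 is the only open cell in col 8 admitting 4, so r7c8=4.
Step 2. [r6c7∈{7}] only 7 remains possible at r6c7 ⇒ r6c7=7.
Step 3. [r9c1∈{3,4}] across row 9, 3 lands solely at r9c1 ⇒ r9c1=3.
Step 4. [r8c6∈{4,5,6}] 5 has one home in row 8: r8c6. So r8c6=5.
Step 5. [r3c8∈{6,8}] across col 8, 6 lands solely at r3c8 ⇒ r3c8=6.
Step 6. [r7c2∈{6}] nothing but 6 survives at r7c2, so r7c2=6.
Step 7. [r3c2∈{1,3}] across col 2, 3 lands solely at r3c2, so r3c2=3.
Step 8. [r3c7∈{2}] nothing but 2 survives at r3c7. So r3c7=2.
Step 9. [r3c1∈{4,7,8}] 4 has one home in col 1: r3c1. So r3c1=4.
Step 10. [r3c6∈{7,8,9}] 8 has one home in row 3: r3c6, so r3c6=8.
Step 11. [r1c6∈{7}] only 7 remains possible at r1c6 ⇒ r1c6=7.
Step 12. [r3c5∈{9}] nothing but 9 survives at r3c5. So r3c5=9.
Step 13. [r6c5∈{1,4,5,6}] 5 has one home in row 6: r6c5 ⇒ r6c5=5.
Step 14. [r1c9∈{3}] r1c9 is down to just 3 ⇒ r1c9=3.
Step 15. [r2c1∈{7,8}] 7 has one home in col 1: r2c1, so r2c1=7.
Step 16. [r9c5∈{4,6}] in col 5, 6 fits only at r9c5. So r9c5=6.
Step 17. [r4c5∈{1,4,7}] col 5 places 4 nowhere but r4c5 ⇒ r4c5=4.
Step 18. [r6c2∈{1}] only 1 remains possible at r6c2 ⇒ r6c2=1.
Step 19. [r4c4∈{7}] r4c4 has the single candidate 7 ⇒ r4c4=7.
Step 20. [r6c4∈{8}] only 8 remains possible at r6c4 ⇒ r6c4=8.
Step 21. [r5c5∈{1}] r5c5 has the single candidate 1. So r5c5=1.
Step 22. [r7c6∈{9}] only 9 remains possible at r7c6, so r7c6=9.
Step 23. [r5c4∈{9}] nothing but 9 survives at r5c4, so r5c4=9.
Step 24. [r2c5∈{3}] only 3 remains possible at r2c5, so r2c5=3.
Step 25. [r9c6∈{4}] r9c6 is down to just 4, so r9c6=4.
Step 26. [r7c7∈{3}] only 3 remains possible at r7c7 ⇒ r7c7=3.
Step 27. [r6c1∈{2}] nothing but 2 survives at r6c1, so r6c1=2.
Step 28. [r1c1∈{8}] only 8 remains possible at r1c1. So r1c1=8.
Step 29. [r8c9∈{6}] r8c9's peers cover all but 6. So r8c9=6.
Step 30. [r6c6∈{6}] r6c6 is down to just 6, so r6c6=6.
Step 31. [r6c9∈{4}] nothing but 4 survives at r6c9. So r6c9=4.
Step 32. [r3c9∈{7}] only 7 remains possible at r3c9. So r3c9=7.
Step 33. [r8c3∈{4}] nothing but 4 survives at r8c3. So r8c3=4.
Step 34. [r3c3∈{1}] r3c3 has the single candidate 1, so r3c3=1.
Step 35. [r1c3∈{6}] only 6 remains possible at r1c3. So r1c3=6.
Step 36. [r1c5∈{2}] r1c5's peers cover all but 2, so r1c5=2.
Step 37. [r7c5∈{7}] nothing but 7 survives at r7c5. So r7c5=7.
Step 38. [r2c9∈{9}] r2c9 has the single candidate 9. So r2c9=9.
Step 39. [r7c9∈{2}] r7c9 is down to just 2. So r7c9=2.
Step 40. [r4c9∈{1}] only 1 remains possible at r4c9 ⇒ r4c9=1.
Step 41. [r7c1∈{5}] nothing but 5 survives at r7c1. So r7c1=5.
Step 42. [r2c8∈{8}] nothing but 8 survives at r2c8. So r2c8=8.

Answer: 8 9 6 4 2 7 1 5 3 / 7 5 2 6 3 1 4 8 9 / 4 3 1 5 9 8 2 6 7 / 9 8 5 7 4 3 6 2 1 / 6 4 7 9 1 2 5 3 8 / 2 1 3 8 5 6 7 9 4 / 5 6 8 1 7 9 3 4 2 / 1 2 4 3 8 5 9 7 6 / 3 7 9 2 6 4 8 1 5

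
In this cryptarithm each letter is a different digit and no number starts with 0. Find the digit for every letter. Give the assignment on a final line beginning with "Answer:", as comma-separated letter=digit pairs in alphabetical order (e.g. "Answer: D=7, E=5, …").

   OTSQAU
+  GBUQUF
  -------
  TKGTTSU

Step 1. [col 1: U + F ≡ U (mod 10)] in column 1 we have U+F≡U with carry-in 0; given nothing yet and all letters distinct, none taken yet, that pins F to 0, so F=0.
Step 2. [col 1: U + F ≡ U (mod 10)] several values work for U in column 1 (U + F ≡ U (mod 10), carry-in 0); try U=6 ⇒ U=6.
Step 3. [col 2: A + U ≡ S (mod 10)] several values work for A in column 2 (A + U ≡ S (mod 10), carry-in 0); try A=8 ⇒ A=8.
Step 4. [col 2: A + U ≡ S (mod 10)] in column 2 we have A+U≡S with carry-in 0; given A=8, U=6 and digits 0,6,8 already taken and all letters distinct, that pins S to 4, so S=4.
Step 5. [col 3: Q + Q ≡ T (mod 10)] no forcing yet in column 3 (carry-in 1); T=1 is free and consistent — try it ⇒ T=1.
Step 6. [col 3: Q + Q ≡ T (mod 10)] in column 3 we have Q+Q≡T with carry-in 1; given T=1 and digits 0,1,4,6,8 already taken and all letters distinct, that pins Q to 5, so Q=5.
Step 7. [col 5: T + B ≡ G (mod 10)] from column 5 (T=1, carry-in 1, digits 0,1,4,5,6,8 already taken and all letters distinct): B must equal 7. So B=7.
Step 8. [col 5: T + B ≡ G (mod 10)] in column 5 we have T+B≡G with carry-in 1; given T=1, B=7 and digits 0,1,4,5,6,7,8 already taken and all letters distinct, that pins G to 9, so G=9.
Step 9. [col 6: O + G ≡ K (mod 10)] column 6: given G=9, carry-in 0, and digits 0,1,4,5,6,7,8,9 already taken and all letters distinct, O+G≡K (mod 10) forces K=2, so K=2.
Step 10. [col 6: O + G ≡ K (mod 10)] from column 6 (G=9, K=2, carry-in 0, digits 0,1,2,4,5,6,7,8,9 already taken and all letters distinct): O must equal 3. So O=3.

Answer: A=8, B=7, F=0, G=9, K=2, O=3, Q=5, S=4, T=1, U=6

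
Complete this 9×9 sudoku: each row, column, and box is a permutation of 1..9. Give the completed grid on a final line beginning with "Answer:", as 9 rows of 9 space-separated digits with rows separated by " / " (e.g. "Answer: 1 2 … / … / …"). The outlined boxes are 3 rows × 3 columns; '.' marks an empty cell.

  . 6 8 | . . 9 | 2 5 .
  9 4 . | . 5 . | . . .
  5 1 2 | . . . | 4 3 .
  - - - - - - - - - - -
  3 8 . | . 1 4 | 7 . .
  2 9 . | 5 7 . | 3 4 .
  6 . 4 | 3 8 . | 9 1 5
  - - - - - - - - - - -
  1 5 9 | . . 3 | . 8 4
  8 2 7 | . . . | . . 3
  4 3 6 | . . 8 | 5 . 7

Step 1. [r3c5∈{6}] r3c5 has the single candidate 6. So r3c5=6.
Step 2. [r9c4∈{1,2,9}] row 9 places 1 nowhere but r9c4. So r9c4=1.
Step 3. [r7c4∈{2,6,7}] r7c4 is the only open cell in row 7 admitting 7, so r7c4=7.
Step 4. [r2c7∈{1,6,8}] col 7 places 8 nowhere but r2c7 ⇒ r2c7=8.
Step 5. [r4c9∈{2,6}] 2 has one home in col 9: r4c9 ⇒ r4c9=2.
Step 6. [r4c8∈{6}] only 6 remains possible at r4c8 ⇒ r4c8=6.
Step 7. [r8c4∈{4,6,9}] r8c4 is the only open cell in col 4 admitting 6. So r8c4=6.
Step 8. [r2c6∈{1,2,7}] in col 6, 1 fits only at r2c6, so r2c6=1.
Step 9. [r9c8∈{2,9}] 2 has one home in col 8: r9c8, so r9c8=2.
Step 10. [r8c5∈{4,9}] 4 has one home in row 8: r8c5 ⇒ r8c5=4.
Step 11. [r2c9∈{6}] r2c9 has the single candidate 6, so r2c9=6.
Step 12. [r1c1∈{7}] r1c1 has the single candidate 7, so r1c1=7.
Step 13. [r4c3∈{5}] nothing but 5 survives at r4c3, so r4c3=5.
Step 14. [r7c7∈{6}] r7c7's peers cover all but 6 ⇒ r7c7=6.
Step 15. [r9c5∈{9}] nothing but 9 survives at r9c5. So r9c5=9.
Step 16. [r6c2∈{7}] r6c2's peers cover all but 7. So r6c2=7.
Step 17. [r3c6∈{7}] nothing but 7 survives at r3c6 ⇒ r3c6=7.
Step 18. [r7c5∈{2}] nothing but 2 survives at r7c5. So r7c5=2.
Step 19. [r5c6∈{6}] r5c6 has the single candidate 6, so r5c6=6.
Step 20. [r8c6∈{5}] r8c6 is down to just 5. So r8c6=5.
Step 21. [r1c4∈{4}] r1c4 has the single candidate 4, so r1c4=4.
Step 22. [r5c3∈{1}] r5c3 is down to just 1 ⇒ r5c3=1.
Step 23. [r1c5∈{3}] only 3 remains possible at r1c5. So r1c5=3.
Step 24. [r8c8∈{9}] r8c8 has the single candidate 9 ⇒ r8c8=9.
Step 25. [r2c3∈{3}] r2c3's peers cover all but 3 ⇒ r2c3=3.
Step 26. [r6c6∈{2}] only 2 remains possible at r6c6. So r6c6=2.
Step 27. [r4c4∈{9}] r4c4 has the single candidate 9, so r4c4=9.
Step 28. [r3c4∈{8}] nothing but 8 survives at r3c4, so r3c4=8.
Step 29. [r1c9∈{1}] nothing but 1 survives at r1c9 ⇒ r1c9=1.
Step 30. [r5c9∈{8}] only 8 remains possible at r5c9. So r5c9=8.
Step 31. [r2c8∈{7}] r2c8's peers cover all but 7. So r2c8=7.
Step 32. [r2c4∈{2}] r2c4 has the single candidate 2 ⇒ r2c4=2.
Step 33. [r3c9∈{9}] r3c9 has the single candidate 9, so r3c9=9.
Step 34. [r8c7∈{1}] nothing but 1 survives at r8c7. So r8c7=1.

Answer: 7 6 8 4 3 9 2 5 1 / 9 4 3 2 5 1 8 7 6 / 5 1 2 8 6 7 4 3 9 / 3 8 5 9 1 4 7 6 2 / 2 9 1 5 7 6 3 4 8 / 6 7 4 3 8 2 9 1 5 / 1 5 9 7 2 3 6 8 4 / 8 2 7 6 4 5 1 9 3 / 4 3 6 1 9 8 5 2 7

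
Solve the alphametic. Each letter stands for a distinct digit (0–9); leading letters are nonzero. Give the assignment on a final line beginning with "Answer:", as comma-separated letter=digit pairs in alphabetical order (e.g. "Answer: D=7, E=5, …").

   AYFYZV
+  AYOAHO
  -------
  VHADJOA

Step 1. [col 1: V + O ≡ A (mod 10)] several values work for O in column 1 (V + O ≡ A (mod 10), carry-in 0); try O=6 ⇒ O=6.
Step 2. [col 1: V + O ≡ A (mod 10)] no forcing yet in column 1 (carry-in 0); V=1 is free and consistent — try it. So V=1.
Step 3. [col 1: V + O ≡ A (mod 10)] column 1: given V=1, O=6, carry-in 0, and digits 1,6 already taken and all letters distinct, V+O≡A (mod 10) forces A=7. So A=7.
Step 4. [col 2: Z + H ≡ O (mod 10)] H=4 is one option consistent with column 2 (Z + H ≡ O (mod 10), carry-in 0) — take it. So H=4.
Step 5. [col 2: Z + H ≡ O (mod 10)] in column 2 we have Z+H≡O with carry-in 0; given H=4, O=6 and digits 1,4,6,7 already taken and all letters distinct, that pins Z to 2, so Z=2.
Step 6. [col 3: Y + A ≡ J (mod 10)] column 3 (Y + A ≡ J (mod 10), carry-in 0) doesn't pin Y yet; pick Y=3 and continue. So Y=3.
Step 7. [col 3: Y + A ≡ J (mod 10)] in column 3 we have Y+A≡J with carry-in 0; given Y=3, A=7 and digits 1,2,3,4,6,7 already taken and all letters distinct, that pins J to 0. So J=0.
Step 8. [col 4: F + O ≡ D (mod 10)] from column 4 (O=6, carry-in 1, digits 0,1,2,3,4,6,7 already taken and all letters distinct): D must equal 5. So D=5.
Step 9. [col 4: F + O ≡ D (mod 10)] in column 4 we have F+O≡D with carry-in 1; given O=6, D=5 and digits 0,1,2,3,4,5,6,7 already taken and all letters distinct, that pins F to 8, so F=8.

Answer: A=7, D=5, F=8, H=4, J=0, O=6, V=1, Y=3, Z=2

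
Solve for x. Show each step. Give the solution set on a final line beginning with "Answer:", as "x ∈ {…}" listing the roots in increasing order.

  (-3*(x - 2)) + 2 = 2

Step 1. [(-3*(x - 2)) + 2 = 2] subtract 2: x sits inside (… + 2) ⇒ sub: -3*(x - 2) = 0.
Step 2. [-3*(x - 2) = 0] LHS = -3·(…); ÷-3 both sides, so div: x - 2 = 0.
Step 3. [x - 2 = 0] 2 comes off first (add 2). So sub: x = 2.

Answer: x ∈ {2}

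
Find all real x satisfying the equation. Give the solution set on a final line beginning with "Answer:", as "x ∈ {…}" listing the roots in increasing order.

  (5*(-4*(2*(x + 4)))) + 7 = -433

Step 1. [(5*(-4*(2*(x + 4)))) + 7 = -433] subtract 7: x sits inside (… + 7). So sub: 5*(-4*(2*(x + 4))) = -440.
Step 2. [5*(-4*(2*(x + 4))) = -440] divide by the outer 5. So div: -4*(2*(x + 4)) = -88.
Step 3. [-4*(2*(x + 4)) = -88] -4·(inner) — divide through by -4. So div: 2*(x + 4) = 22.
Step 4. [2*(x + 4) = 22] LHS = 2·(…); ÷2 both sides. So div: x + 4 = 11.
Step 5. [x + 4 = 11] the outer +4 inverts by subtracting 4, so sub: x = 7.

Answer: x ∈ {7}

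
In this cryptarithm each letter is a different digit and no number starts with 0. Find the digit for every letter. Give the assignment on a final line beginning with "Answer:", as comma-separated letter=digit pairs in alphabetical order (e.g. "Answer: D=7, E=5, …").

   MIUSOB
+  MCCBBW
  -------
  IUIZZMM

Step 1. [col 1: B + W ≡ M (mod 10)] several values work for W in column 1 (B + W ≡ M (mod 10), carry-in 0); try W=9, so W=9.
Step 2. [I] adding two 6-digit numbers gives at most 6+1 digits, and here it does — I is that final carry and must be 1. So I=1.
Step 3. [col 1: B + W ≡ M (mod 10)] B=7 is one option consistent with column 1 (B + W ≡ M (mod 10), carry-in 0) — take it, so B=7.
Step 4. [col 1: B + W ≡ M (mod 10)] in column 1 we have B+W≡M with carry-in 0; given B=7, W=9 and digits 1,7,9 already taken and all letters distinct, that pins M to 6. So M=6.
Step 5. [col 2: O + B ≡ M (mod 10)] from column 2 (B=7, M=6, carry-in 1, digits 1,6,7,9 already taken and all letters distinct): O must equal 8, so O=8.
Step 6. [col 3: S + B ≡ Z (mod 10)] column 3 (S + B ≡ Z (mod 10), carry-in 1) doesn't pin S yet; pick S=5 and continue. So S=5.
Step 7. [col 3: S + B ≡ Z (mod 10)] from column 3 (S=5, B=7, carry-in 1, digits 1,5,6,7,8,9 already taken and all letters distinct): Z must equal 3 ⇒ Z=3.
Step 8. [col 4: U + C ≡ Z (mod 10)] no forcing yet in column 4 (carry-in 1); U=2 is free and consistent — try it, so U=2.
Step 9. [col 4: U + C ≡ Z (mod 10)] from column 4 (U=2, Z=3, carry-in 1, digits 1,2,3,5,6,7,8,9 already taken and all letters distinct): C must equal 0 ⇒ C=0.

Answer: B=7, C=0, I=1, M=6, O=8, S=5, U=2, W=9, Z=3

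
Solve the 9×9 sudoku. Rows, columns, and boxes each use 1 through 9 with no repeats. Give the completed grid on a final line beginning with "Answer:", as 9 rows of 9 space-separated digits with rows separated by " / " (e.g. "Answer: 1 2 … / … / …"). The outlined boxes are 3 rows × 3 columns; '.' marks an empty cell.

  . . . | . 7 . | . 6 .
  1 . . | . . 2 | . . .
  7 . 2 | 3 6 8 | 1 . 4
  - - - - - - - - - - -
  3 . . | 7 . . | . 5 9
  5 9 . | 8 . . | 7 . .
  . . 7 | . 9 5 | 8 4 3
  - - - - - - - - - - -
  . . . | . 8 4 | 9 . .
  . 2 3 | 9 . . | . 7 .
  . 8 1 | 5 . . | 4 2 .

Step 1. [r7c1∈{6}] only 6 remains possible at r7c1, so r7c1=6.
Step 2. [r1c1∈{4,8,9}] col 1 places 8 nowhere but r1c1, so r1c1=8.
Step 3. [r3c2∈{5}] only 5 remains possible at r3c2 ⇒ r3c2=5.
Step 4. [r6c4∈{1,2,6}] 6 has one home in col 4: r6c4 ⇒ r6c4=6.
Step 5. [r4c6∈{1}] only 1 remains possible at r4c6. So r4c6=1.
Step 6. [r9c9∈{6}] r9c9's peers cover all but 6 ⇒ r9c9=6.
Step 7. [r8c7∈{5}] r8c7's peers cover all but 5, so r8c7=5.
Step 8. [r5c3∈{4,6}] r5c3 is the only open cell in row 5 admitting 6, so r5c3=6.
Step 9. [r5c5∈{2,3,4}] across row 5, 4 lands solely at r5c5. So r5c5=4.
Step 10. [r7c9∈{1}] r7c9 is down to just 1. So r7c9=1.
Step 11. [r2c7∈{3}] only 3 remains possible at r2c7, so r2c7=3.
Step 12. [r2c4∈{4}] r2c4's peers cover all but 4, so r2c4=4.
Step 13. [r2c3∈{9}] r2c3 has the single candidate 9, so r2c3=9.
Step 14. [r2c9∈{5,7,8}] r2c9 is the only open cell in row 2 admitting 7, so r2c9=7.
Step 15. [r1c7∈{2}] r1c7 has the single candidate 2, so r1c7=2.
Step 16. [r4c2∈{4}] r4c2 is down to just 4, so r4c2=4.
Step 17. [r5c6∈{3}] only 3 remains possible at r5c6, so r5c6=3.
Step 18. [r6c2∈{1}] r6c2's peers cover all but 1, so r6c2=1.
Step 19. [r1c3∈{4}] r1c3 is down to just 4 ⇒ r1c3=4.
Step 20. [r7c8∈{3}] r7c8's peers cover all but 3, so r7c8=3.
Step 21. [r4c7∈{6}] nothing but 6 survives at r4c7 ⇒ r4c7=6.
Step 22. [r1c2∈{3}] r1c2 is down to just 3 ⇒ r1c2=3.
Step 23. [r9c5∈{3}] r9c5's peers cover all but 3, so r9c5=3.
Step 24. [r7c4∈{2}] only 2 remains possible at r7c4. So r7c4=2.
Step 25. [r1c9∈{5}] r1c9 has the single candidate 5, so r1c9=5.
Step 26. [r2c8∈{8}] r2c8 is down to just 8 ⇒ r2c8=8.
Step 27. [r1c4∈{1}] r1c4 has the single candidate 1. So r1c4=1.
Step 28. [r8c5∈{1}] r8c5's peers cover all but 1 ⇒ r8c5=1.
Step 29. [r9c1∈{9}] r9c1 is down to just 9, so r9c1=9.
Step 30. [r3c8∈{9}] only 9 remains possible at r3c8, so r3c8=9.
Step 31. [r8c6∈{6}] r8c6's peers cover all but 6. So r8c6=6.
Step 32. [r6c1∈{2}] r6c1 is down to just 2. So r6c1=2.
Step 33. [r7c2∈{7}] r7c2 has the single candidate 7 ⇒ r7c2=7.
Step 34. [r5c8∈{1}] r5c8 is down to just 1, so r5c8=1.
Step 35. [r4c3∈{8}] r4c3 is down to just 8. So r4c3=8.
Step 36. [r8c1∈{4}] r8c1 is down to just 4 ⇒ r8c1=4.
Step 37. [r5c9∈{2}] only 2 remains possible at r5c9, so r5c9=2.
Step 38. [r2c2∈{6}] r2c2 is down to just 6 ⇒ r2c2=6.
Step 39. [r2c5∈{5}] only 5 remains possible at r2c5 ⇒ r2c5=5.
Step 40. [r8c9∈{8}] r8c9's peers cover all but 8. So r8c9=8.
Step 41. [r7c3∈{5}] nothing but 5 survives at r7c3, so r7c3=5.
Step 42. [r4c5∈{2}] r4c5 is down to just 2 ⇒ r4c5=2.
Step 43. [r1c6∈{9}] nothing but 9 survives at r1c6, so r1c6=9.
Step 44. [r9c6∈{7}] r9c6 is down to just 7, so r9c6=7.

Answer: 8 3 4 1 7 9 2 6 5 / 1 6 9 4 5 2 3 8 7 / 7 5 2 3 6 8 1 9 4 / 3 4 8 7 2 1 6 5 9 / 5 9 6 8 4 3 7 1 2 / 2 1 7 6 9 5 8 4 3 / 6 7 5 2 8 4 9 3 1 / 4 2 3 9 1 6 5 7 8 / 9 8 1 5 3 7 4 2 6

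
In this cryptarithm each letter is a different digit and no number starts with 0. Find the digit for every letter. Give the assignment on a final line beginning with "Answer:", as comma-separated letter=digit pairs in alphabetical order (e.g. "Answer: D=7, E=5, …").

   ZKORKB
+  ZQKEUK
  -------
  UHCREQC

Step 1. [col 1: B + K ≡ C (mod 10)] several values work for K in column 1 (B + K ≡ C (mod 10), carry-in 0); try K=3. So K=3.
Step 2. [col 1: B + K ≡ C (mod 10)] no forcing yet in column 1 (carry-in 0); B=5 is free and consistent — try it, so B=5.
Step 3. [U] adding two 6-digit numbers gives at most 6+1 digits, and here it does — U is that final carry and must be 1. So U=1.
Step 4. [col 1: B + K ≡ C (mod 10)] column 1: given B=5, K=3, carry-in 0, and digits 1,3,5 already taken and all letters distinct, B+K≡C (mod 10) forces C=8 ⇒ C=8.
Step 5. [col 2: K + U ≡ Q (mod 10)] from column 2 (K=3, U=1, carry-in 0, digits 1,3,5,8 already taken and all letters distinct): Q must equal 4. So Q=4.
Step 6. [col 3: R + E ≡ E (mod 10)] in column 3 we have R+E≡E with carry-in 0; given nothing yet and digits 1,3,4,5,8 already taken and all letters distinct, that pins R to 0 ⇒ R=0.
Step 7. [col 3: R + E ≡ E (mod 10)] several values work for E in column 3 (R + E ≡ E (mod 10), carry-in 0); try E=9 ⇒ E=9.
Step 8. [col 4: O + K ≡ R (mod 10)] column 4: given K=3, R=0, carry-in 0, and digits 0,1,3,4,5,8,9 already taken and all letters distinct, O+K≡R (mod 10) forces O=7 ⇒ O=7.
Step 9. [col 6: Z + Z ≡ H (mod 10)] column 6: given nothing yet, carry-in 0, and digits 0,1,3,4,5,7,8,9 already taken and all letters distinct, Z+Z≡H (mod 10) forces H=2, so H=2.
Step 10. [col 6: Z + Z ≡ H (mod 10)] column 6: given H=2, carry-in 0, and digits 0,1,2,3,4,5,7,8,9 already taken and all letters distinct, Z+Z≡H (mod 10) forces Z=6 ⇒ Z=6.

Answer: B=5, C=8, E=9, H=2, K=3, O=7, Q=4, R=0, U=1, Z=6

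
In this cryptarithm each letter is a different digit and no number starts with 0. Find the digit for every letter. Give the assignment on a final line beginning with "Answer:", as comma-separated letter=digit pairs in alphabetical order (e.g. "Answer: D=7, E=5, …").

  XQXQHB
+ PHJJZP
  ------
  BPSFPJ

Step 1. [col 1: B + P ≡ J (mod 10)] B=9 is one option consistent with column 1 (B + P ≡ J (mod 10), carry-in 0) — take it ⇒ B=9.
Step 2. [col 1: B + P ≡ J (mod 10)] no forcing yet in column 1 (carry-in 0); J=5 is free and consistent — try it ⇒ J=5.
Step 3. [col 1: B + P ≡ J (mod 10)] column 1: given B=9, J=5, carry-in 0, and digits 5,9 already taken and all letters distinct, B+P≡J (mod 10) forces P=6 ⇒ P=6.
Step 4. [col 2: H + Z ≡ P (mod 10)] no forcing yet in column 2 (carry-in 1); Z=1 is free and consistent — try it ⇒ Z=1.
Step 5. [col 2: H + Z ≡ P (mod 10)] from column 2 (Z=1, P=6, carry-in 1, digits 1,5,6,9 already taken and all letters distinct): H must equal 4, so H=4.
Step 6. [col 3: Q + J ≡ F (mod 10)] F=7 is one option consistent with column 3 (Q + J ≡ F (mod 10), carry-in 0) — take it, so F=7.
Step 7. [col 3: Q + J ≡ F (mod 10)] from column 3 (J=5, F=7, carry-in 0, digits 1,4,5,6,7,9 already taken and all letters distinct): Q must equal 2, so Q=2.
Step 8. [col 4: X + J ≡ S (mod 10)] X=3 is one option consistent with column 4 (X + J ≡ S (mod 10), carry-in 0) — take it ⇒ X=3.
Step 9. [col 4: X + J ≡ S (mod 10)] column 4: given X=3, J=5, carry-in 0, and digits 1,2,3,4,5,6,7,9 already taken and all letters distinct, X+J≡S (mod 10) forces S=8, so S=8.

Answer: B=9, F=7, H=4, J=5, P=6, Q=2, S=8, X=3, Z=1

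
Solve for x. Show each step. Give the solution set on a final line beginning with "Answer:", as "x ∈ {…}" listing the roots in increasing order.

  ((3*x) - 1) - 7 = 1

Step 1. [((3*x) - 1) - 7 = 1] -7 is outermost — add 7 both sides. So sub: (3*x) - 1 = 8.
Step 2. [(3*x) - 1 = 8] -1 is outermost — add 1 both sides, so sub: 3*x = 9.
Step 3. [3*x = 9] leading coefficient 3: divide by 3. So div: x = 3.

Answer: x ∈ {3}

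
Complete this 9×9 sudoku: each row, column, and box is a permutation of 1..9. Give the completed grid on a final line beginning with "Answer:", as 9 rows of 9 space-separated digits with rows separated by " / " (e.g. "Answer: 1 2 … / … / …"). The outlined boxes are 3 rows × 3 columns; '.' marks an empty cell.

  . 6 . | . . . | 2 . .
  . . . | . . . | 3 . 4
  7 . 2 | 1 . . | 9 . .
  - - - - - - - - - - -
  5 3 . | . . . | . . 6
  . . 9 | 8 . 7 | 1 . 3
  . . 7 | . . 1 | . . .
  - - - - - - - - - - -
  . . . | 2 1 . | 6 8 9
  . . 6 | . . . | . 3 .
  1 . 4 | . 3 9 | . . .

Step 1. [r9c2∈{2,5,7,8}] in row 9, 8 fits only at r9c2 ⇒ r9c2=8.
Step 2. [r8c7∈{4,5,7}] in box 9, 4 fits only at r8c7 ⇒ r8c7=4.
Step 3. [r3c6∈{3,4,5,6,8}] row 3 places 3 nowhere but r3c6, so r3c6=3.
Step 4. [r2c6∈{2,5,6,8}] across col 6, 6 lands solely at r2c6. So r2c6=6.
Step 5. [r2c5∈{2,5,7,8,9}] 2 has one home in row 2: r2c5 ⇒ r2c5=2.
Step 6. [r2c2∈{1,5,9}] 1 has one home in col 2: r2c2. So r2c2=1.
Step 7. [r8c9∈{1,2,5,7}] 1 has one home in row 8: r8c9 ⇒ r8c9=1.
Step 8. [r8c2∈{2,5,7,9}] in col 2, 9 fits only at r8c2. So r8c2=9.
Step 9. [r6c4∈{3,4,5,6,9}] row 6 places 3 nowhere but r6c4, so r6c4=3.
Step 10. [r7c6∈{4,5}] in row 7, 4 fits only at r7c6. So r7c6=4.
Step 11. [r9c4∈{5,6,7}] r9c4 is the only open cell in row 9 admitting 6 ⇒ r9c4=6.
Step 12. [r8c1∈{2}] r8c1 is down to just 2, so r8c1=2.
Step 13. [r1c8∈{1,5,7}] across row 1, 1 lands solely at r1c8. So r1c8=1.
Step 14. [r7c1∈{3}] r7c1 has the single candidate 3 ⇒ r7c1=3.
Step 15. [r7c3∈{5}] r7c3's peers cover all but 5. So r7c3=5.
Step 16. [r2c3∈{8}] nothing but 8 survives at r2c3, so r2c3=8.
Step 17. [r3c2∈{4,5}] in col 2, 5 fits only at r3c2. So r3c2=5.
Step 18. [r3c5∈{4,8}] row 3 places 4 nowhere but r3c5. So r3c5=4.
Step 19. [r4c5∈{9}] nothing but 9 survives at r4c5, so r4c5=9.
Step 20. [r6c1∈{4,6,8}] r6c1 is the only open cell in col 1 admitting 8. So r6c1=8.
Step 21. [r6c7∈{5}] r6c7 has the single candidate 5. So r6c7=5.
Step 22. [r6c9∈{2}] r6c9 is down to just 2 ⇒ r6c9=2.
Step 23. [r5c8∈{4}] r5c8 has the single candidate 4 ⇒ r5c8=4.
Step 24. [r4c8∈{7}] r4c8 is down to just 7 ⇒ r4c8=7.
Step 25. [r2c4∈{5,7,9}] across row 2, 7 lands solely at r2c4. So r2c4=7.
Step 26. [r5c5∈{5,6}] 5 has one home in row 5: r5c5. So r5c5=5.
Step 27. [r1c5∈{8}] only 8 remains possible at r1c5 ⇒ r1c5=8.
Step 28. [r1c6∈{5}] r1c6 is down to just 5 ⇒ r1c6=5.
Step 29. [r9c9∈{5,7}] in col 9, 5 fits only at r9c9 ⇒ r9c9=5.
Step 30. [r1c4∈{9}] r1c4's peers cover all but 9 ⇒ r1c4=9.
Step 31. [r8c4∈{5}] nothing but 5 survives at r8c4, so r8c4=5.
Step 32. [r6c8∈{9}] r6c8's peers cover all but 9, so r6c8=9.
Step 33. [r2c8∈{5}] nothing but 5 survives at r2c8 ⇒ r2c8=5.
Step 34. [r5c2∈{2}] r5c2's peers cover all but 2, so r5c2=2.
Step 35. [r7c2∈{7}] r7c2 is down to just 7 ⇒ r7c2=7.
Step 36. [r4c3∈{1}] r4c3's peers cover all but 1, so r4c3=1.
Step 37. [r1c9∈{7}] r1c9 is down to just 7, so r1c9=7.
Step 38. [r8c5∈{7}] only 7 remains possible at r8c5, so r8c5=7.
Step 39. [r5c1∈{6}] nothing but 6 survives at r5c1. So r5c1=6.
Step 40. [r3c9∈{8}] r3c9 is down to just 8. So r3c9=8.
Step 41. [r1c1∈{4}] r1c1's peers cover all but 4. So r1c1=4.
Step 42. [r3c8∈{6}] only 6 remains possible at r3c8. So r3c8=6.
Step 43. [r6c2∈{4}] nothing but 4 survives at r6c2, so r6c2=4.
Step 44. [r8c6∈{8}] nothing but 8 survives at r8c6, so r8c6=8.
Step 45. [r9c8∈{2}] r9c8's peers cover all but 2. So r9c8=2.
Step 46. [r2c1∈{9}] r2c1 is down to just 9, so r2c1=9.
Step 47. [r4c4∈{4}] r4c4's peers cover all but 4, so r4c4=4.
Step 48. [r1c3∈{3}] r1c3's peers cover all but 3 ⇒ r1c3=3.
Step 49. [r4c7∈{8}] only 8 remains possible at r4c7. So r4c7=8.
Step 50. [r9c7∈{7}] r9c7 has the single candidate 7, so r9c7=7.
Step 51. [r4c6∈{2}] r4c6 is down to just 2 ⇒ r4c6=2.
Step 52. [r6c5∈{6}] nothing but 6 survives at r6c5 ⇒ r6c5=6.

Answer: 4 6 3 9 8 5 2 1 7 / 9 1 8 7 2 6 3 5 4 / 7 5 2 1 4 3 9 6 8 / 5 3 1 4 9 2 8 7 6 / 6 2 9 8 5 7 1 4 3 / 8 4 7 3 6 1 5 9 2 / 3 7 5 2 1 4 6 8 9 / 2 9 6 5 7 8 4 3 1 / 1 8 4 6 3 9 7 2 5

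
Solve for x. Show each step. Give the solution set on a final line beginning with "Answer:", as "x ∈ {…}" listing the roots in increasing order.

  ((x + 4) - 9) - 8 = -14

Step 1. [((x + 4) - 9) - 8 = -14] -8 is outermost — add 8 both sides ⇒ sub: (x + 4) - 9 = -6.
Step 2. [(x + 4) - 9 = -6] -9 is outermost — add 9 both sides. So sub: x + 4 = 3.
Step 3. [x + 4 = 3] 4 comes off first (subtract 4), so sub: x = -1.

Answer: x ∈ {-1}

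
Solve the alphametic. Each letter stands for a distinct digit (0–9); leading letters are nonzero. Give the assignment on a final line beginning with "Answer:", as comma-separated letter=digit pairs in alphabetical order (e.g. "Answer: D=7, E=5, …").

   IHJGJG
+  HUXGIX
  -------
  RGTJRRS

Step 1. [col 1: G + X ≡ S (mod 10)] X=9 is one option consistent with column 1 (G + X ≡ S (mod 10), carry-in 0) — take it, so X=9.
Step 2. [col 1: G + X ≡ S (mod 10)] no forcing yet in column 1 (carry-in 0); S=4 is free and consistent — try it ⇒ S=4.
Step 3. [R] adding two 6-digit numbers gives at most 6+1 digits, and here it does — R is that final carry and must be 1 ⇒ R=1.
Step 4. [col 1: G + X ≡ S (mod 10)] in column 1 we have G+X≡S with carry-in 0; given X=9, S=4 and digits 1,4,9 already taken and all letters distinct, that pins G to 5. So G=5.
Step 5. [col 2: J + I ≡ R (mod 10)] several values work for I in column 2 (J + I ≡ R (mod 10), carry-in 1); try I=8 ⇒ I=8.
Step 6. [col 2: J + I ≡ R (mod 10)] from column 2 (I=8, R=1, carry-in 1, digits 1,4,5,8,9 already taken and all letters distinct): J must equal 2 ⇒ J=2.
Step 7. [col 5: H + U ≡ T (mod 10)] no forcing yet in column 5 (carry-in 1); T=0 is free and consistent — try it. So T=0.
Step 8. [col 5: H + U ≡ T (mod 10)] no forcing yet in column 5 (carry-in 1); U=3 is free and consistent — try it, so U=3.
Step 9. [col 5: H + U ≡ T (mod 10)] column 5 reads H+U+carry(1)=T with U=3, T=0; with digits 0,1,2,3,4,5,8,9 already taken and all letters distinct, the only value for H is 6 ⇒ H=6.

Answer: G=5, H=6, I=8, J=2, R=1, S=4, T=0, U=3, X=9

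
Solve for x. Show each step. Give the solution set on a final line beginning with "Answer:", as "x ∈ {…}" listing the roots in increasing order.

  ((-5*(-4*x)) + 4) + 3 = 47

Step 1. [((-5*(-4*x)) + 4) + 3 = 47] subtract 3: x sits inside (… + 3). So sub: (-5*(-4*x)) + 4 = 44.
Step 2. [(-5*(-4*x)) + 4 = 44] the outer +4 inverts by subtracting 4. So sub: -5*(-4*x) = 40.
Step 3. [-5*(-4*x) = 40] leading coefficient -5: divide by -5. So div: -4*x = -8.
Step 4. [-4*x = -8] leading coefficient -4: divide by -4 ⇒ div: x = 2.

Answer: x ∈ {2}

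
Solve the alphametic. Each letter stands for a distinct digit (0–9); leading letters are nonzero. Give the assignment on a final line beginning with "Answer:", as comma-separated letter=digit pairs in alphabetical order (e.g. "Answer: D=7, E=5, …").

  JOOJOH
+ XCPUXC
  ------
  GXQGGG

Step 1. [col 1: H + C ≡ G (mod 10)] several values work for H in column 1 (H + C ≡ G (mod 10), carry-in 0); try H=4 ⇒ H=4.
Step 2. [col 1: H + C ≡ G (mod 10)] several values work for C in column 1 (H + C ≡ G (mod 10), carry-in 0); try C=5 ⇒ C=5.
Step 3. [col 1: H + C ≡ G (mod 10)] column 1: given H=4, C=5, carry-in 0, and digits 4,5 already taken and all letters distinct, H+C≡G (mod 10) forces G=9, so G=9.
Step 4. [col 2: O + X ≡ G (mod 10)] column 2 (O + X ≡ G (mod 10), carry-in 0) doesn't pin O yet; pick O=7 and continue, so O=7.
Step 5. [col 2: O + X ≡ G (mod 10)] column 2: given O=7, G=9, carry-in 0, and digits 4,5,7,9 already taken and all letters distinct, O+X≡G (mod 10) forces X=2 ⇒ X=2.
Step 6. [col 3: J + U ≡ G (mod 10)] several values work for U in column 3 (J + U ≡ G (mod 10), carry-in 0); try U=3. So U=3.
Step 7. [col 3: J + U ≡ G (mod 10)] from column 3 (U=3, G=9, carry-in 0, digits 2,3,4,5,7,9 already taken and all letters distinct): J must equal 6. So J=6.
Step 8. [col 4: O + P ≡ Q (mod 10)] column 4 reads O+P+carry(0)=Q with O=7; with digits 2,3,4,5,6,7,9 already taken and all letters distinct, the only value for Q is 8, so Q=8.
Step 9. [col 4: O + P ≡ Q (mod 10)] column 4 reads O+P+carry(0)=Q with O=7, Q=8; with digits 2,3,4,5,6,7,8,9 already taken and all letters distinct, the only value for P is 1 ⇒ P=1.

Answer: C=5, G=9, H=4, J=6, O=7, P=1, Q=8, U=3, X=2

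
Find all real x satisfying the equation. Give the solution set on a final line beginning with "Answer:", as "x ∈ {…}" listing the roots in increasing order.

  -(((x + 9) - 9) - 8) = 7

Step 1. [-(((x + 9) - 9) - 8) = 7] LHS negated; negate both sides. So neg: ((x + 9) - 9) - 8 = -7.
Step 2. [((x + 9) - 9) - 8 = -7] -8 is outermost — add 8 both sides. So sub: (x + 9) - 9 = 1.
Step 3. [(x + 9) - 9 = 1] add 9: x sits inside (… - 9). So sub: x + 9 = 10.
Step 4. [x + 9 = 10] the outer +9 inverts by subtracting 9, so sub: x = 1.

Answer: x ∈ {1}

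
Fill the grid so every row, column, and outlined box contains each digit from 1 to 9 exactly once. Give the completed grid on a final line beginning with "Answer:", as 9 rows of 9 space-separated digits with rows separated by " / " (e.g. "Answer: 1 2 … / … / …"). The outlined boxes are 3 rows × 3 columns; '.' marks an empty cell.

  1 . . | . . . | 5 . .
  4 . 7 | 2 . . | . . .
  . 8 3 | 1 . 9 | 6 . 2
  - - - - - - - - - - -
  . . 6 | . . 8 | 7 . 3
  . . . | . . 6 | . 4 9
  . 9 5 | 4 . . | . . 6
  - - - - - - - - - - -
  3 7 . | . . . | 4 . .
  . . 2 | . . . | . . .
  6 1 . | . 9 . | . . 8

Step 1. [r4c8∈{1,2,5}] box 6 places 5 nowhere but r4c8 ⇒ r4c8=5.
Step 2. [r4c5∈{1,2}] across row 4, 1 lands solely at r4c5 ⇒ r4c5=1.
Step 3. [r3c8∈{7}] nothing but 7 survives at r3c8, so r3c8=7.
Step 4. [r8c9∈{1,5,7}] r8c9 is the only open cell in col 9 admitting 7 ⇒ r8c9=7.
Step 5. [r8c1∈{5,8,9}] 9 has one home in col 1: r8c1 ⇒ r8c1=9.
Step 6. [r2c7∈{1,3,8,9}] across col 7, 9 lands solely at r2c7, so r2c7=9.
Step 7. [r8c2∈{4,5}] r8c2 is the only open cell in box 7 admitting 5 ⇒ r8c2=5.
Step 8. [r7c9∈{1,5}] in col 9, 5 fits only at r7c9 ⇒ r7c9=5.
Step 9. [r3c5∈{4,5}] 4 has one home in row 3: r3c5. So r3c5=4.
Step 10. [r4c1∈{2}] r4c1 is down to just 2 ⇒ r4c1=2.
Step 11. [r7c8∈{1,2,6,9}] across row 7, 9 lands solely at r7c8, so r7c8=9.
Step 12. [r8c8∈{1,3,6}] r8c8 is the only open cell in col 8 admitting 6 ⇒ r8c8=6.
Step 13. [r8c7∈{1,3}] 1 has one home in box 9: r8c7, so r8c7=1.
Step 14. [r9c7∈{2,3}] col 7 places 3 nowhere but r9c7 ⇒ r9c7=3.
Step 15. [r6c8∈{1,2,8}] r6c8 is the only open cell in row 6 admitting 1. So r6c8=1.
Step 16. [r7c3∈{8}] nothing but 8 survives at r7c3. So r7c3=8.
Step 17. [r7c4∈{6}] nothing but 6 survives at r7c4, so r7c4=6.
Step 18. [r7c5∈{2}] r7c5 has the single candidate 2. So r7c5=2.
Step 19. [r6c6∈{2,3,7}] 2 has one home in col 6: r6c6 ⇒ r6c6=2.
Step 20. [r6c5∈{3,7}] in row 6, 3 fits only at r6c5 ⇒ r6c5=3.
Step 21. [r8c5∈{8}] r8c5 is down to just 8. So r8c5=8.
Step 22. [r1c4∈{3,7,8}] col 4 places 8 nowhere but r1c4, so r1c4=8.
Step 23. [r2c2∈{6}] r2c2 has the single candidate 6. So r2c2=6.
Step 24. [r6c7∈{8}] nothing but 8 survives at r6c7 ⇒ r6c7=8.
Step 25. [r1c8∈{3}] r1c8's peers cover all but 3, so r1c8=3.
Step 26. [r2c6∈{3,5}] 3 has one home in row 2: r2c6. So r2c6=3.
Step 27. [r9c6∈{4,5,7}] across col 6, 5 lands solely at r9c6, so r9c6=5.
Step 28. [r5c4∈{5,7}] col 4 places 5 nowhere but r5c4, so r5c4=5.
Step 29. [r5c5∈{7}] r5c5 has the single candidate 7, so r5c5=7.
Step 30. [r5c2∈{3}] nothing but 3 survives at r5c2, so r5c2=3.
Step 31. [r9c3∈{4}] r9c3 has the single candidate 4 ⇒ r9c3=4.
Step 32. [r2c8∈{8}] r2c8 is down to just 8. So r2c8=8.
Step 33. [r1c3∈{9}] nothing but 9 survives at r1c3, so r1c3=9.
Step 34. [r4c2∈{4}] r4c2's peers cover all but 4, so r4c2=4.
Step 35. [r6c1∈{7}] r6c1's peers cover all but 7, so r6c1=7.
Step 36. [r3c1∈{5}] r3c1 is down to just 5, so r3c1=5.
Step 37. [r1c9∈{4}] r1c9 has the single candidate 4 ⇒ r1c9=4.
Step 38. [r5c3∈{1}] only 1 remains possible at r5c3, so r5c3=1.
Step 39. [r7c6∈{1}] only 1 remains possible at r7c6, so r7c6=1.
Step 40. [r4c4∈{9}] r4c4 has the single candidate 9. So r4c4=9.
Step 41. [r2c5∈{5}] only 5 remains possible at r2c5 ⇒ r2c5=5.
Step 42. [r1c5∈{6}] r1c5's peers cover all but 6. So r1c5=6.
Step 43. [r9c8∈{2}] r9c8 is down to just 2. So r9c8=2.
Step 44. [r1c6∈{7}] nothing but 7 survives at r1c6 ⇒ r1c6=7.
Step 45. [r8c4∈{3}] r8c4's peers cover all but 3. So r8c4=3.
Step 46. [r2c9∈{1}] r2c9 has the single candidate 1, so r2c9=1.
Step 47. [r8c6∈{4}] r8c6 has the single candidate 4, so r8c6=4.
Step 48. [r5c1∈{8}] r5c1 is down to just 8 ⇒ r5c1=8.
Step 49. [r1c2∈{2}] nothing but 2 survives at r1c2, so r1c2=2.
Step 50. [r9c4∈{7}] r9c4 is down to just 7, so r9c4=7.
Step 51. [r5c7∈{2}] r5c7 is down to just 2, so r5c7=2.

Answer: 1 2 9 8 6 7 5 3 4 / 4 6 7 2 5 3 9 8 1 / 5 8 3 1 4 9 6 7 2 / 2 4 6 9 1 8 7 5 3 / 8 3 1 5 7 6 2 4 9 / 7 9 5 4 3 2 8 1 6 / 3 7 8 6 2 1 4 9 5 / 9 5 2 3 8 4 1 6 7 / 6 1 4 7 9 5 3 2 8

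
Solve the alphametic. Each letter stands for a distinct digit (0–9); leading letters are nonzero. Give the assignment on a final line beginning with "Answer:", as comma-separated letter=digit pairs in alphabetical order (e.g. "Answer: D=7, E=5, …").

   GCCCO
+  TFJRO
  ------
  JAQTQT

Step 1. [col 1: O + O ≡ T (mod 10)] column 1 (O + O ≡ T (mod 10), carry-in 0) doesn't pin T yet; pick T=4 and continue, so T=4.
Step 2. [J] adding two 5-digit numbers gives at most 5+1 digits, and here it does — J is that final carry and must be 1. So J=1.
Step 3. [col 1: O + O ≡ T (mod 10)] no forcing yet in column 1 (carry-in 0); O=7 is free and consistent — try it, so O=7.
Step 4. [col 2: C + R ≡ Q (mod 10)] no forcing yet in column 2 (carry-in 1); Q=9 is free and consistent — try it, so Q=9.
Step 5. [col 2: C + R ≡ Q (mod 10)] C=3 is one option consistent with column 2 (C + R ≡ Q (mod 10), carry-in 1) — take it, so C=3.
Step 6. [col 2: C + R ≡ Q (mod 10)] column 2: given C=3, Q=9, carry-in 1, and digits 1,3,4,7,9 already taken and all letters distinct, C+R≡Q (mod 10) forces R=5 ⇒ R=5.
Step 7. [col 4: C + F ≡ Q (mod 10)] from column 4 (C=3, Q=9, carry-in 0, digits 1,3,4,5,7,9 already taken and all letters distinct): F must equal 6 ⇒ F=6.
Step 8. [col 5: G + T ≡ A (mod 10)] in column 5 we have G+T≡A with carry-in 0; given T=4 and digits 1,3,4,5,6,7,9 already taken and all letters distinct, that pins G to 8, so G=8.
Step 9. [col 5: G + T ≡ A (mod 10)] column 5 reads G+T+carry(0)=A with G=8, T=4; with digits 1,3,4,5,6,7,8,9 already taken and all letters distinct, the only value for A is 2. So A=2.

Answer: A=2, C=3, F=6, G=8, J=1, O=7, Q=9, R=5, T=4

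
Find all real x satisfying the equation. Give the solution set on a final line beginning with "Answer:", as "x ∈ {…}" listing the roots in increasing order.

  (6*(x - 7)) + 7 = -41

Step 1. [(6*(x - 7)) + 7 = -41] 7 comes off first (subtract 7), so sub: 6*(x - 7) = -48.
Step 2. [6*(x - 7) = -48] LHS = 6·(…); ÷6 both sides. So div: x - 7 = -8.
Step 3. [x - 7 = -8] the outer -7 inverts by adding 7, so sub: x = -1.

Answer: x ∈ {-1}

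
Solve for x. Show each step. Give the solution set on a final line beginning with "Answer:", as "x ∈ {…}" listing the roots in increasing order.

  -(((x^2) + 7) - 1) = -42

Step 1. [-(((x^2) + 7) - 1) = -42] leading − — multiply by −1, so neg: ((x^2) + 7) - 1 = 42.
Step 2. [((x^2) + 7) - 1 = 42] -1 is outermost — add 1 both sides ⇒ sub: (x^2) + 7 = 43.
Step 3. [(x^2) + 7 = 43] subtract 7: x sits inside (… + 7) ⇒ sub: x^2 = 36.
Step 4. [x^2 = 36] 36 ≥ 0, LHS is (·)² — take ±√ ⇒ sqrt: x = 6 or -6.

Answer: x ∈ {-6, 6}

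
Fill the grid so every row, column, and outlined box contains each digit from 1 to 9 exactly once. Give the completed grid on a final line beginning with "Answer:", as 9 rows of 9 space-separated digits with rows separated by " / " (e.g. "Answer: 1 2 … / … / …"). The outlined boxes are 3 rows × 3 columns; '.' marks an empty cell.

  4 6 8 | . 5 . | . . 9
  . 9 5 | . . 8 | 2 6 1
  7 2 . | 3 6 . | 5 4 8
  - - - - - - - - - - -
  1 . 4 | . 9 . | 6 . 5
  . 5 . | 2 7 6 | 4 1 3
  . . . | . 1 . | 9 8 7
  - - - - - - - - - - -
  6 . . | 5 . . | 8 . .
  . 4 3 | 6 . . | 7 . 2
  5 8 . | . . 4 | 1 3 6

Step 1. [r8c1∈{9}] r8c1 is down to just 9 ⇒ r8c1=9.
Step 2. [r2c4∈{4,7}] across row 2, 7 lands solely at r2c4. So r2c4=7.
Step 3. [r7c6∈{1,2,3,7,9}] 7 has one home in col 6: r7c6. So r7c6=7.
Step 4. [r6c2∈{3}] nothing but 3 survives at r6c2 ⇒ r6c2=3.
Step 5. [r1c4∈{1}] only 1 remains possible at r1c4. So r1c4=1.
Step 6. [r9c5∈{2}] r9c5 has the single candidate 2, so r9c5=2.
Step 7. [r7c3∈{1,2}] r7c3 is the only open cell in row 7 admitting 2. So r7c3=2.
Step 8. [r2c5∈{4}] r2c5 has the single candidate 4. So r2c5=4.
Step 9. [r2c1∈{3}] only 3 remains possible at r2c1. So r2c1=3.
Step 10. [r9c3∈{7}] nothing but 7 survives at r9c3, so r9c3=7.
Step 11. [r1c6∈{2}] only 2 remains possible at r1c6. So r1c6=2.
Step 12. [r5c3∈{9}] r5c3 is down to just 9 ⇒ r5c3=9.
Step 13. [r6c6∈{5}] r6c6 is down to just 5. So r6c6=5.
Step 14. [r4c6∈{3}] only 3 remains possible at r4c6. So r4c6=3.
Step 15. [r4c4∈{8}] r4c4 has the single candidate 8, so r4c4=8.
Step 16. [r8c8∈{5}] r8c8 is down to just 5, so r8c8=5.
Step 17. [r7c8∈{9}] nothing but 9 survives at r7c8 ⇒ r7c8=9.
Step 18. [r1c7∈{3}] r1c7 is down to just 3 ⇒ r1c7=3.
Step 19. [r8c6∈{1}] only 1 remains possible at r8c6. So r8c6=1.
Step 20. [r3c6∈{9}] nothing but 9 survives at r3c6 ⇒ r3c6=9.
Step 21. [r1c8∈{7}] nothing but 7 survives at r1c8. So r1c8=7.
Step 22. [r8c5∈{8}] only 8 remains possible at r8c5 ⇒ r8c5=8.
Step 23. [r4c2∈{7}] r4c2 is down to just 7, so r4c2=7.
Step 24. [r6c4∈{4}] r6c4 has the single candidate 4. So r6c4=4.
Step 25. [r7c9∈{4}] r7c9 is down to just 4. So r7c9=4.
Step 26. [r7c2∈{1}] nothing but 1 survives at r7c2 ⇒ r7c2=1.
Step 27. [r5c1∈{8}] r5c1 has the single candidate 8, so r5c1=8.
Step 28. [r4c8∈{2}] r4c8's peers cover all but 2 ⇒ r4c8=2.
Step 29. [r6c3∈{6}] r6c3 is down to just 6. So r6c3=6.
Step 30. [r6c1∈{2}] only 2 remains possible at r6c1, so r6c1=2.
Step 31. [r9c4∈{9}] r9c4 is down to just 9 ⇒ r9c4=9.
Step 32. [r3c3∈{1}] r3c3's peers cover all but 1 ⇒ r3c3=1.
Step 33. [r7c5∈{3}] nothing but 3 survives at r7c5, so r7c5=3.

Answer: 4 6 8 1 5 2 3 7 9 / 3 9 5 7 4 8 2 6 1 / 7 2 1 3 6 9 5 4 8 / 1 7 4 8 9 3 6 2 5 / 8 5 9 2 7 6 4 1 3 / 2 3 6 4 1 5 9 8 7 / 6 1 2 5 3 7 8 9 4 / 9 4 3 6 8 1 7 5 2 / 5 8 7 9 2 4 1 3 6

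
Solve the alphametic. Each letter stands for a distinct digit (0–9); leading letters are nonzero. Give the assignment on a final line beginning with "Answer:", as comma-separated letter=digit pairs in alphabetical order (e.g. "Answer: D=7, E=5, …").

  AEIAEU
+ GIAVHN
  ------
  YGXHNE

Step 1. [col 1: U + N ≡ E (mod 10)] several values work for U in column 1 (U + N ≡ E (mod 10), carry-in 0); try U=6 ⇒ U=6.
Step 2. [col 1: U + N ≡ E (mod 10)] column 1 (U + N ≡ E (mod 10), carry-in 0) doesn't pin E yet; pick E=5 and continue, so E=5.
Step 3. [col 1: U + N ≡ E (mod 10)] in column 1 we have U+N≡E with carry-in 0; given U=6, E=5 and digits 5,6 already taken and all letters distinct, that pins N to 9, so N=9.
Step 4. [col 2: E + H ≡ N (mod 10)] in column 2 we have E+H≡N with carry-in 1; given E=5, N=9 and digits 5,6,9 already taken and all letters distinct, that pins H to 3, so H=3.
Step 5. [col 3: A + V ≡ H (mod 10)] A=2 is one option consistent with column 3 (A + V ≡ H (mod 10), carry-in 0) — take it, so A=2.
Step 6. [col 3: A + V ≡ H (mod 10)] from column 3 (A=2, H=3, carry-in 0, digits 2,3,5,6,9 already taken and all letters distinct): V must equal 1, so V=1.
Step 7. [col 4: I + A ≡ X (mod 10)] column 4: given A=2, carry-in 0, and digits 1,2,3,5,6,9 already taken and all letters distinct, I+A≡X (mod 10) forces X=0. So X=0.
Step 8. [col 4: I + A ≡ X (mod 10)] in column 4 we have I+A≡X with carry-in 0; given A=2, X=0 and digits 0,1,2,3,5,6,9 already taken and all letters distinct, that pins I to 8. So I=8.
Step 9. [col 5: E + I ≡ G (mod 10)] column 5: given E=5, I=8, carry-in 1, and digits 0,1,2,3,5,6,8,9 already taken and all letters distinct, E+I≡G (mod 10) forces G=4, so G=4.
Step 10. [col 6: A + G ≡ Y (mod 10)] from column 6 (A=2, G=4, carry-in 1, digits 0,1,2,3,4,5,6,8,9 already taken and all letters distinct): Y must equal 7. So Y=7.

Answer: A=2, E=5, G=4, H=3, I=8, N=9, U=6, V=1, X=0, Y=7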